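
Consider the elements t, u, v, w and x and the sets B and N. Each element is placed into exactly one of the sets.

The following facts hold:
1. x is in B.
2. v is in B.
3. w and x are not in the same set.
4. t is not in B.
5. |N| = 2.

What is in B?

B = {u, v, x}

From (1): x ∈ B.
From (2): v ∈ B.
From (4): t ∉ B.
(3): w ∉ B.
Only one set left: t ∈ N.
Only one set left: w ∈ N.
(5): N already has 2, so the rest are out.
Only one set left: u ∈ B.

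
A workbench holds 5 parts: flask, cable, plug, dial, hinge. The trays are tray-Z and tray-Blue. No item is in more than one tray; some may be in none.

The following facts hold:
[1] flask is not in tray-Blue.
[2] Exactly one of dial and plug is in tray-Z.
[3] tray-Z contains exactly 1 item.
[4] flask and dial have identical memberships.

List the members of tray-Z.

From (1): flask ∉ tray-Blue.
(4): dial matches flask: dial ∉ tray-Blue.
Suppose flask ∈ tray-Z: no assignment then satisfies all the clues, so flask ∉ tray-Z.

tray-Z = {plug}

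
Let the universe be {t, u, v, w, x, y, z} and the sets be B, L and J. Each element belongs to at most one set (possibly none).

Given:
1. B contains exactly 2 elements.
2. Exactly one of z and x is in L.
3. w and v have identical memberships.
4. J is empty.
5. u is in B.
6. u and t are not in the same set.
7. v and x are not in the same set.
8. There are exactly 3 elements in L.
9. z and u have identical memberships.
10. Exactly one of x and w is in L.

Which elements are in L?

From (5): u ∈ B.
(4): J already has 0, so the rest are out.
(6): t ∉ B.
(9): z matches u: z ∈ B.
(1): B already has 2, so the rest are out.
(2) (exactly one): x ∈ L.
(7): v ∉ L.
(10) (exactly one): w ∉ L.
(8): only 3 candidates remain for L, so all are in.

L = {t, x, y}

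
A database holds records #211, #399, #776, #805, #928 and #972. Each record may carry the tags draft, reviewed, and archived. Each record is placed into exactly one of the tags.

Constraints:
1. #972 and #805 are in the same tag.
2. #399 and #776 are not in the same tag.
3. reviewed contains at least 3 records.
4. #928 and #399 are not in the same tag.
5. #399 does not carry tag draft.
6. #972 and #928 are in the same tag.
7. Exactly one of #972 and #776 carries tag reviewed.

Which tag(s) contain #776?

#776: draft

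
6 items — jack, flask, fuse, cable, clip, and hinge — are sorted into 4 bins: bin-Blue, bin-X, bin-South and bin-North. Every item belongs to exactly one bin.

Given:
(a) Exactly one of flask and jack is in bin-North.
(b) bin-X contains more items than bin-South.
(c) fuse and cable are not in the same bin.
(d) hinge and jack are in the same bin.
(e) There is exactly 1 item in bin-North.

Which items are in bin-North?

bin-North = {flask}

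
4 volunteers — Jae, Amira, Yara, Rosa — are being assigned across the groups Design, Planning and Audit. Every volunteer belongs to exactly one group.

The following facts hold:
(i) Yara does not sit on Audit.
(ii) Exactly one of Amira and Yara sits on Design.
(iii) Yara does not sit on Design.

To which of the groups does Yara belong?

Yara: Planning

From (i): Yara ∉ Audit.
From (iii): Yara ∉ Design.
(ii) (exactly one): Amira ∈ Design.
Only one group left: Yara ∈ Planning.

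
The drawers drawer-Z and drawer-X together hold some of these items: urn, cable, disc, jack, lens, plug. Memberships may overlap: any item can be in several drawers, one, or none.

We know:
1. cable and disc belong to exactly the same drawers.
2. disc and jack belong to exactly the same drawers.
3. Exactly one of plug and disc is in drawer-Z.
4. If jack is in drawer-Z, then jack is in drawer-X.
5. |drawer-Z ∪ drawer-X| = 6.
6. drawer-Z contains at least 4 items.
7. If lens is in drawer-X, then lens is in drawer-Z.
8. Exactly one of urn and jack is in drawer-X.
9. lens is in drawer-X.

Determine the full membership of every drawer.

drawer-Z = {cable, disc, jack, lens, urn}; drawer-X = {cable, disc, jack, lens, plug}

From (9): lens ∈ drawer-X.
(7): lens ∈ drawer-Z.
Suppose urn ∉ drawer-Z: no assignment then satisfies all the clues, so urn ∈ drawer-Z.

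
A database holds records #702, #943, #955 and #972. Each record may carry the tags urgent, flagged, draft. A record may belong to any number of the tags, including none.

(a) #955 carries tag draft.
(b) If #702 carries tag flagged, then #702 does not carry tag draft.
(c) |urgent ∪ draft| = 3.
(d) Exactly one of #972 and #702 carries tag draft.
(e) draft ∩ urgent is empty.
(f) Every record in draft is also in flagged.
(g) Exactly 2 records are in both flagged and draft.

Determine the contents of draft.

draft = {#955, #972}

From (a): #955 ∈ draft.
(e) (disjoint): #955 ∉ urgent.
(f) with #955 ∈ draft: #955 ∈ flagged.
Suppose #702 ∈ draft: no assignment then satisfies all the clues, so #702 ∉ draft.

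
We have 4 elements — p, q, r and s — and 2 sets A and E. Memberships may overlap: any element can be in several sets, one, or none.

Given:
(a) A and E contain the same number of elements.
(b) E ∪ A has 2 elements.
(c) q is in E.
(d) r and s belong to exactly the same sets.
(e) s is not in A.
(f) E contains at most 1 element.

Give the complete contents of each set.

A = {p}; E = {q}

From (c): q ∈ E.
From (e): s ∉ A.
(d): r matches s: r ∉ A.
(f): E already has 1, so the rest are out.
Suppose p ∉ A: no assignment then satisfies all the clues, so p ∈ A.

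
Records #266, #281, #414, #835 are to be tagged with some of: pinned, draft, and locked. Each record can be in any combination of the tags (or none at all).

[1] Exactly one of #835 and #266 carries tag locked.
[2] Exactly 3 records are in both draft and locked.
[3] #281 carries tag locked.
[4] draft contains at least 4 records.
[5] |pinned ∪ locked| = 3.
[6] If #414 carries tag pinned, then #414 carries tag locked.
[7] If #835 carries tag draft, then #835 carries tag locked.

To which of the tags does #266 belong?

From (3): #281 ∈ locked.
(4): only 4 candidates remain for draft, so all are in.
(7): #835 ∈ locked.
(1) (exactly one): #266 ∉ locked.
Suppose #266 ∈ pinned: no assignment then satisfies all the clues, so #266 ∉ pinned.

#266: draft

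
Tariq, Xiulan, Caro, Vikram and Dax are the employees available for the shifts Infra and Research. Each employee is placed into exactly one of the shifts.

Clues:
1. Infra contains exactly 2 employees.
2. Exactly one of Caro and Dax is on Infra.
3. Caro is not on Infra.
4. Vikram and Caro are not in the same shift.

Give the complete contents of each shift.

Infra = {Dax, Vikram}; Research = {Caro, Tariq, Xiulan}

From (3): Caro ∉ Infra.
(2) (exactly one): Dax ∈ Infra.
Only one shift left: Caro ∈ Research.
(4): Vikram ∉ Research.
Only one shift left: Vikram ∈ Infra.
(1): Infra already has 2, so the rest are out.
Only one shift left: Tariq ∈ Research.
Only one shift left: Xiulan ∈ Research.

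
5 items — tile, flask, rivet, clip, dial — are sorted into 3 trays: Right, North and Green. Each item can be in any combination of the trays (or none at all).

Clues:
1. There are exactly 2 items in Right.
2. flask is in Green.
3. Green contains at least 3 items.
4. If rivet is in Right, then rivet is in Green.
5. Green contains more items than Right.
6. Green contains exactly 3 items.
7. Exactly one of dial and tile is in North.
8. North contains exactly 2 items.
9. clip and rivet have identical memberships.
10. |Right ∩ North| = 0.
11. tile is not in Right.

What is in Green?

Green = {clip, flask, rivet}

From (2): flask ∈ Green.
From (11): tile ∉ Right.
Suppose tile ∈ Green: no assignment then satisfies all the clues, so tile ∉ Green.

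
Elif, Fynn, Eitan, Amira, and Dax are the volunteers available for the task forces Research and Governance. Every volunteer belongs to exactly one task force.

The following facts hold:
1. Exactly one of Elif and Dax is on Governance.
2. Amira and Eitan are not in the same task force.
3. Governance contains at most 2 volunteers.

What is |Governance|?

2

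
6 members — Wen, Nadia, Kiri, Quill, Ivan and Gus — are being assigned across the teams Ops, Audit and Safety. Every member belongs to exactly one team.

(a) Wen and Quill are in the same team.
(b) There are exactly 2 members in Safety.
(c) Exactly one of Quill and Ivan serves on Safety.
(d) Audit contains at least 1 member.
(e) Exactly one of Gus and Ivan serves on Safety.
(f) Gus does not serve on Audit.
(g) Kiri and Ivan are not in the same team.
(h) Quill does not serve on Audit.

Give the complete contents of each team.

Ops = {Gus, Quill, Wen}; Audit = {Kiri}; Safety = {Ivan, Nadia}

From (f): Gus ∉ Audit.
From (h): Quill ∉ Audit.
(a): Wen matches Quill: Wen ∉ Audit.
Suppose Wen ∉ Ops: no assignment then satisfies all the clues, so Wen ∈ Ops.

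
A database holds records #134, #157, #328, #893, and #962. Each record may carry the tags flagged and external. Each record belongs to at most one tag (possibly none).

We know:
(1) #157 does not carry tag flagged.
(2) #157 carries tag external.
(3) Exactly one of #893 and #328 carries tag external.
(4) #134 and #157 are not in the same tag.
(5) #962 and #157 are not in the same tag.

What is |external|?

2

From (1): #157 ∉ flagged.
From (2): #157 ∈ external.
(4): #134 ∉ external.
(5): #962 ∉ external.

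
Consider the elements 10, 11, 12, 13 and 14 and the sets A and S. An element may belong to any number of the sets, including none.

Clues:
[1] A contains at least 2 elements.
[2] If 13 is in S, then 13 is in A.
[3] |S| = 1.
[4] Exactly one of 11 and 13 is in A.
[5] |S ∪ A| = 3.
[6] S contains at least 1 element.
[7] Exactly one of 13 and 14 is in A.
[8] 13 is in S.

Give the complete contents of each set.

From (8): 13 ∈ S.
(2): 13 ∈ A.
(3): S already has 1, so the rest are out.
(4) (exactly one): 11 ∉ A.
(7) (exactly one): 14 ∉ A.
Suppose 10 ∉ A: no assignment then satisfies all the clues, so 10 ∈ A.

A = {10, 12, 13}; S = {13}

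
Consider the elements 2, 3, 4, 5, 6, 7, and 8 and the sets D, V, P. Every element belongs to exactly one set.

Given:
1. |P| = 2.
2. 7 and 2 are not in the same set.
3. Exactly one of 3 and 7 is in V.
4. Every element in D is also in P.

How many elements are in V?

5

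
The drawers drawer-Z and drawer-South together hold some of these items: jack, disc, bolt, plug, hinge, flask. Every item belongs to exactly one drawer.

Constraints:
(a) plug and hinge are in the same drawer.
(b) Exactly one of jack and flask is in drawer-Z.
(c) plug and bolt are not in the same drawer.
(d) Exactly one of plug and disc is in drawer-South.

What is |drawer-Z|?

3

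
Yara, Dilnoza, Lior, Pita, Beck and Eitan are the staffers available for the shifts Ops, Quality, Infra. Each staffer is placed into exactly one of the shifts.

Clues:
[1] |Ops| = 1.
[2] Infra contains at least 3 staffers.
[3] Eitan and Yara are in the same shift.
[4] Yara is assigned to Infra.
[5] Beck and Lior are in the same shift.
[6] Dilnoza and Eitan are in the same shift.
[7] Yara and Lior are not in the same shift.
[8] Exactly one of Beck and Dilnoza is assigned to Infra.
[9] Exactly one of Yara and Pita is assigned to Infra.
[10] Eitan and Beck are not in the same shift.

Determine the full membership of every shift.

Ops = {Pita}; Quality = {Beck, Lior}; Infra = {Dilnoza, Eitan, Yara}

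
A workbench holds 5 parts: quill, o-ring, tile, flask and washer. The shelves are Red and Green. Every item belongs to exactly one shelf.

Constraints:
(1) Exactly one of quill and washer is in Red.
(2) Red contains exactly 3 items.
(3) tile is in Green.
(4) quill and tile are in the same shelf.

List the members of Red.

From (3): tile ∈ Green.
(4): quill matches tile: quill ∉ Red.
(4): quill matches tile: quill ∈ Green.
(1) (exactly one): washer ∈ Red.
(2): only 3 candidates remain for Red, so all are in.

Red = {flask, o-ring, washer}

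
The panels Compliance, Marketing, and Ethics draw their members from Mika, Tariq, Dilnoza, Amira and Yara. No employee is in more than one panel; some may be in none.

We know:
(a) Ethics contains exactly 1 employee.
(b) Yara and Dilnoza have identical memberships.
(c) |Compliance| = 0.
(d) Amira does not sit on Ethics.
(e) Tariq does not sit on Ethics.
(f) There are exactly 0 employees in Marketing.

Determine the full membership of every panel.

Compliance = {}; Marketing = {}; Ethics = {Mika}

From (d): Amira ∉ Ethics.
From (e): Tariq ∉ Ethics.
(c): Compliance already has 0, so the rest are out.
(f): Marketing already has 0, so the rest are out.
Suppose Mika ∉ Ethics: no assignment then satisfies all the clues, so Mika ∈ Ethics.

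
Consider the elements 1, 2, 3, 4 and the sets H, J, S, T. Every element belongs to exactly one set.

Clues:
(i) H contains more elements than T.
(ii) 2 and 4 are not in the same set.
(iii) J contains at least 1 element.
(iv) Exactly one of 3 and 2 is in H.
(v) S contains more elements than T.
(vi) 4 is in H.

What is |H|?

From (vi): 4 ∈ H.
(ii): 2 ∉ H.
(iv) (exactly one): 3 ∈ H.
Suppose 1 ∈ H: no assignment then satisfies all the clues, so 1 ∉ H.

2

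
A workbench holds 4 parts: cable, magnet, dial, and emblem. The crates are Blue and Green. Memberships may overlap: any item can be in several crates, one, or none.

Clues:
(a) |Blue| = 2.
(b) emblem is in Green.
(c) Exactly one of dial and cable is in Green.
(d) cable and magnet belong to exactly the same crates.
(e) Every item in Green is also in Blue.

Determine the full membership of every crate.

From (b): emblem ∈ Green.
(e) with emblem ∈ Green: emblem ∈ Blue.
Suppose cable ∈ Blue: no assignment then satisfies all the clues, so cable ∉ Blue.

Blue = {dial, emblem}; Green = {dial, emblem}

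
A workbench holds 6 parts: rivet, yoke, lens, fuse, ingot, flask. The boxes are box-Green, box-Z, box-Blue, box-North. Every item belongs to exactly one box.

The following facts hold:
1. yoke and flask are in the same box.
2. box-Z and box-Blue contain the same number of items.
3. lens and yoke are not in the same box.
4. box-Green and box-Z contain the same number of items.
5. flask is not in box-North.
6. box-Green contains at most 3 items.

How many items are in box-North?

0

From (5): flask ∉ box-North.
(1): yoke matches flask: yoke ∉ box-North.
Suppose rivet ∈ box-North: no assignment then satisfies all the clues, so rivet ∉ box-North.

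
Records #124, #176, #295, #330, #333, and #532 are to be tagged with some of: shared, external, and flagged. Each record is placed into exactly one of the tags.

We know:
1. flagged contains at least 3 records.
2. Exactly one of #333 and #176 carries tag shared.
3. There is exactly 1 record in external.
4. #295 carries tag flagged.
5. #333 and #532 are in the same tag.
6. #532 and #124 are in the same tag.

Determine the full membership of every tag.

shared = {#176}; external = {#330}; flagged = {#124, #295, #333, #532}

From (4): #295 ∈ flagged.
Suppose #124 ∈ shared: no assignment then satisfies all the clues, so #124 ∉ shared.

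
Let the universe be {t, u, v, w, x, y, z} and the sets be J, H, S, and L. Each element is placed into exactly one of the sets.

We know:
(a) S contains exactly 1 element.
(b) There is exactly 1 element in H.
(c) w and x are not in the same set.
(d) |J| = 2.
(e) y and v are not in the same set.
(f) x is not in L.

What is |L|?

3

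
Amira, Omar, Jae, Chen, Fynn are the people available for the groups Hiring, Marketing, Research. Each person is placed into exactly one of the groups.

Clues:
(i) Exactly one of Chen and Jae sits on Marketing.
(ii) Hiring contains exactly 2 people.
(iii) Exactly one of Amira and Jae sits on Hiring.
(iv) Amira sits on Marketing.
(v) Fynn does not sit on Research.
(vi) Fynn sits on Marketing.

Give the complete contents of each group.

Hiring = {Jae, Omar}; Marketing = {Amira, Chen, Fynn}; Research = {}

From (iv): Amira ∈ Marketing.
From (v): Fynn ∉ Research.
From (vi): Fynn ∈ Marketing.
(iii) (exactly one): Jae ∈ Hiring.
(i) (exactly one): Chen ∈ Marketing.
(ii): only 2 candidates remain for Hiring, so all are in.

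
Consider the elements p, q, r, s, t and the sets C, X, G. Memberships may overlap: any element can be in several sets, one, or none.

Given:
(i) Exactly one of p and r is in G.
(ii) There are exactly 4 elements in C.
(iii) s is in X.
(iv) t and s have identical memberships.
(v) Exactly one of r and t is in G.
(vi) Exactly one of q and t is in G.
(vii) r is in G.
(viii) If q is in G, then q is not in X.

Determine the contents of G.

G = {q, r}

From (iii): s ∈ X.
From (vii): r ∈ G.
(i) (exactly one): p ∉ G.
(iv): t matches s: t ∈ X.
(v) (exactly one): t ∉ G.
(vi) (exactly one): q ∈ G.
(viii): q ∉ X.
(iv): s matches t: s ∉ G.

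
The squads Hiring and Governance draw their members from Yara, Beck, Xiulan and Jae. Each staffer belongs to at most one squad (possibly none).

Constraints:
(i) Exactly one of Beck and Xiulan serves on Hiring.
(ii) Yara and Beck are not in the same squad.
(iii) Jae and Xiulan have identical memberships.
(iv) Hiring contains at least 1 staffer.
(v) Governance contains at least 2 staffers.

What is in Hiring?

Hiring = {Beck}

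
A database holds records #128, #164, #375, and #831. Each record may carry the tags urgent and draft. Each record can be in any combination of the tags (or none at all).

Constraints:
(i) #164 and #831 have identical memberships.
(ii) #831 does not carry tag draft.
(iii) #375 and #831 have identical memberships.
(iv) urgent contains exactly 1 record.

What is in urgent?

urgent = {#128}

From (ii): #831 ∉ draft.
(i): #164 matches #831: #164 ∉ draft.
(iii): #375 matches #831: #375 ∉ draft.
Suppose #128 ∉ urgent: no assignment then satisfies all the clues, so #128 ∈ urgent.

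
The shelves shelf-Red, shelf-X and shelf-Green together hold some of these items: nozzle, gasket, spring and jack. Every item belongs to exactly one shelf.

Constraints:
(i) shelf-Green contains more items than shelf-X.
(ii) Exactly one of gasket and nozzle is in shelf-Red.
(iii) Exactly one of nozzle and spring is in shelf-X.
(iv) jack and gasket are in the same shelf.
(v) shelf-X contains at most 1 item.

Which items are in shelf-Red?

shelf-Red = {nozzle}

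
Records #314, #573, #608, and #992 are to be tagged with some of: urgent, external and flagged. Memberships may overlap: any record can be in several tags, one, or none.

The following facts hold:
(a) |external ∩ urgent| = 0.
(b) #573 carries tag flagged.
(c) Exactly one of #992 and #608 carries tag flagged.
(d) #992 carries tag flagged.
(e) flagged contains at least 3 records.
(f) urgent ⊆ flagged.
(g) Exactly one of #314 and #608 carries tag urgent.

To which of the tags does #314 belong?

#314: flagged, urgent

From (b): #573 ∈ flagged.
From (d): #992 ∈ flagged.
(c) (exactly one): #608 ∉ flagged.
(e): only 3 candidates remain for flagged, so all are in.
(f) contrapositive: #608 ∉ urgent.
(g) (exactly one): #314 ∈ urgent.
Suppose #314 ∈ external: no assignment then satisfies all the clues, so #314 ∉ external.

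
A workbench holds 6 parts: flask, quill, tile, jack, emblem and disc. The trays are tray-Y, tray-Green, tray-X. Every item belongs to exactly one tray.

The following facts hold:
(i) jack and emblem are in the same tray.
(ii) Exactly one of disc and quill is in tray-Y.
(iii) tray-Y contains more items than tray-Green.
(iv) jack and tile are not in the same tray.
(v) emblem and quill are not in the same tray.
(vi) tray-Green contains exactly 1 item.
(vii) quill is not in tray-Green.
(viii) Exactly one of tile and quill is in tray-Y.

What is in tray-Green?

tray-Green = {tile}

From (vii): quill ∉ tray-Green.
Suppose flask ∈ tray-Green: no assignment then satisfies all the clues, so flask ∉ tray-Green.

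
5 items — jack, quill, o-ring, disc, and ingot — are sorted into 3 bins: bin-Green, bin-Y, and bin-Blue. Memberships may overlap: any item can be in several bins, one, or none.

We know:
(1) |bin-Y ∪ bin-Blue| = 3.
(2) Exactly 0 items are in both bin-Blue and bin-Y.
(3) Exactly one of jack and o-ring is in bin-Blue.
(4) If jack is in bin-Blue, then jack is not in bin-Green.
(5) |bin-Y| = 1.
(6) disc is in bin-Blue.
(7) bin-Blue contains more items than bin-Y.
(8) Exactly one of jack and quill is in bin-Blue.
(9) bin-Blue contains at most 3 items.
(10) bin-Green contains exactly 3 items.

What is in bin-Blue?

bin-Blue = {disc, jack}

From (6): disc ∈ bin-Blue.
Suppose jack ∉ bin-Blue: no assignment then satisfies all the clues, so jack ∈ bin-Blue.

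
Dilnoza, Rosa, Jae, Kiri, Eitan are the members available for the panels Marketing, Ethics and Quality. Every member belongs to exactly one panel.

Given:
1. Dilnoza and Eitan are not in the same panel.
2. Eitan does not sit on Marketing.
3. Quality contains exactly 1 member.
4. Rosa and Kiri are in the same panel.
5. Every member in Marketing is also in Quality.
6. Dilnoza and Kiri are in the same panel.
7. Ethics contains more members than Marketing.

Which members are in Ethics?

From (2): Eitan ∉ Marketing.
Suppose Dilnoza ∉ Ethics: no assignment then satisfies all the clues, so Dilnoza ∈ Ethics.

Ethics = {Dilnoza, Jae, Kiri, Rosa}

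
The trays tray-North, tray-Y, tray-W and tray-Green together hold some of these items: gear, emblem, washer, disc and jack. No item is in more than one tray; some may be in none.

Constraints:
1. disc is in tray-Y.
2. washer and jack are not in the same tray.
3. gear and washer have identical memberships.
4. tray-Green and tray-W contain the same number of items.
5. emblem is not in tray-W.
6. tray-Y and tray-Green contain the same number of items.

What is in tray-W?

tray-W = {jack}

From (1): disc ∈ tray-Y.
From (5): emblem ∉ tray-W.
Suppose gear ∈ tray-W: no assignment then satisfies all the clues, so gear ∉ tray-W.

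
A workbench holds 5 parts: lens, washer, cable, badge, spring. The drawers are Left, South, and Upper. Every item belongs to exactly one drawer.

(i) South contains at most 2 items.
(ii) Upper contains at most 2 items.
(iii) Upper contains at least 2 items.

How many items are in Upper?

2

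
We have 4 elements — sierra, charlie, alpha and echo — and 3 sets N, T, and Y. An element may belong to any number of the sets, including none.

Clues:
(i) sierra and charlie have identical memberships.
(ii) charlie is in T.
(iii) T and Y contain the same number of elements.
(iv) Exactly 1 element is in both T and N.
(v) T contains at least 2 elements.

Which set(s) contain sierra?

From (ii): charlie ∈ T.
(i): sierra matches charlie: sierra ∈ T.
Suppose sierra ∈ N: no assignment then satisfies all the clues, so sierra ∉ N.

sierra: T, Y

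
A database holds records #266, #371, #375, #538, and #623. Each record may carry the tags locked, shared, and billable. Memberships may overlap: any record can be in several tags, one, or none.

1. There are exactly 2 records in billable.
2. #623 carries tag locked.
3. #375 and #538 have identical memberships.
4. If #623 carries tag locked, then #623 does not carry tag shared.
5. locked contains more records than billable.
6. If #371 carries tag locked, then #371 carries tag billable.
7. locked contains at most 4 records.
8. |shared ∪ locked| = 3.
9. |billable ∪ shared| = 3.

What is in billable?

billable = {#371, #623}

From (2): #623 ∈ locked.
(4): #623 ∉ shared.
Suppose #266 ∈ billable: no assignment then satisfies all the clues, so #266 ∉ billable.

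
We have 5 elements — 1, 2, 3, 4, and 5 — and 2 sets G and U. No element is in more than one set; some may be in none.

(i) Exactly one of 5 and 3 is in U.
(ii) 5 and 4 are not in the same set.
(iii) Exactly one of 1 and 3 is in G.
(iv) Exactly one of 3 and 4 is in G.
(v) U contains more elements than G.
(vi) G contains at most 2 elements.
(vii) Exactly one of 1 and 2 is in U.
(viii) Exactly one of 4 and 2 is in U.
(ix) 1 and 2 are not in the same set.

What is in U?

U = {2, 5}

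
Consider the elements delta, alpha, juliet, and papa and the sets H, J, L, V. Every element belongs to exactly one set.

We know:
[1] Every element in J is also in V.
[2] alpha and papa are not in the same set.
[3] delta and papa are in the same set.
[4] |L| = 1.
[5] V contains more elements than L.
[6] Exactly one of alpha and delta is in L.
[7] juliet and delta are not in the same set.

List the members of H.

H = {juliet}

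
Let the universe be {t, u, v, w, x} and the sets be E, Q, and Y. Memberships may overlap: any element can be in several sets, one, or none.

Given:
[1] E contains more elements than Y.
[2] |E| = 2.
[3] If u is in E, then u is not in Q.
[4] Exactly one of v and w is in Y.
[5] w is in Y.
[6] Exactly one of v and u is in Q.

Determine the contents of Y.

Y = {w}

From (5): w ∈ Y.
(4) (exactly one): v ∉ Y.
Suppose t ∈ Y: no assignment then satisfies all the clues, so t ∉ Y.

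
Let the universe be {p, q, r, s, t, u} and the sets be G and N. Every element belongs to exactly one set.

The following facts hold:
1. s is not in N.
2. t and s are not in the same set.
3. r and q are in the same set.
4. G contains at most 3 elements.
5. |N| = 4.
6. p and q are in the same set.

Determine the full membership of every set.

G = {s, u}; N = {p, q, r, t}

From (1): s ∉ N.
Only one set left: s ∈ G.
(2): t ∉ G.
Only one set left: t ∈ N.
Suppose p ∈ G: no assignment then satisfies all the clues, so p ∉ G.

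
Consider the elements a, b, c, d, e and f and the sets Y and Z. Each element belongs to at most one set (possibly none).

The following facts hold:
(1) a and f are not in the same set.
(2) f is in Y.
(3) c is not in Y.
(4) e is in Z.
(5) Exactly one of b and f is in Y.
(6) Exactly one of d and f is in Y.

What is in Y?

Y = {f}

From (2): f ∈ Y.
From (3): c ∉ Y.
From (4): e ∈ Z.
(1): a ∉ Y.
(5) (exactly one): b ∉ Y.
(6) (exactly one): d ∉ Y.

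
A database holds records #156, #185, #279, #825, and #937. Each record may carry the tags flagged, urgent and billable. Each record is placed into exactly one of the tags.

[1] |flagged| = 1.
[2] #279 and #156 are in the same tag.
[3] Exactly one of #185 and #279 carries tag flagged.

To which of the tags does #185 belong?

#185: flagged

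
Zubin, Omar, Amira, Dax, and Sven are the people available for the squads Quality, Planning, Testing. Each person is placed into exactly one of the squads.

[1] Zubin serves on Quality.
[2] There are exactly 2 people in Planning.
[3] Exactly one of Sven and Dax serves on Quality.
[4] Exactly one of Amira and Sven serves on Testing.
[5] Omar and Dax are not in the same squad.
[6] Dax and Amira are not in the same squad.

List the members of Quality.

Quality = {Dax, Zubin}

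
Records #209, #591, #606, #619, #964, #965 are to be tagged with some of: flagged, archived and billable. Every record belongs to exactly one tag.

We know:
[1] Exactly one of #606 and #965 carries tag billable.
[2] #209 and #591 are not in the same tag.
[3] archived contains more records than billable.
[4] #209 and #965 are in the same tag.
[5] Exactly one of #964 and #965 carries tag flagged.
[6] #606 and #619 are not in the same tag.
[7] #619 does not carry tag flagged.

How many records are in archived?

3

From (7): #619 ∉ flagged.
Suppose #209 ∈ billable: no assignment then satisfies all the clues, so #209 ∉ billable.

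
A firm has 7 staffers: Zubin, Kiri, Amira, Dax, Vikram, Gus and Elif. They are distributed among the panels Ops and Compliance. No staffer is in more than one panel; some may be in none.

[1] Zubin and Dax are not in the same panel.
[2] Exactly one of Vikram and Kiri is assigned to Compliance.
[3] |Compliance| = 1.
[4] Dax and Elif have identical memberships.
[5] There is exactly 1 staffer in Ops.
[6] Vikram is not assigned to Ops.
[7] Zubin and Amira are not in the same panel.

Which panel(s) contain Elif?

Elif: none

From (6): Vikram ∉ Ops.
Suppose Elif ∈ Ops: no assignment then satisfies all the clues, so Elif ∉ Ops.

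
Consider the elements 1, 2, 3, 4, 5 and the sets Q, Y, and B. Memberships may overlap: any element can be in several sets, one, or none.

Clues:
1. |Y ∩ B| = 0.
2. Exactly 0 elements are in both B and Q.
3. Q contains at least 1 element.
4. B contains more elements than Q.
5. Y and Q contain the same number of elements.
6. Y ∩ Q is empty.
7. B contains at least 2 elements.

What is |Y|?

1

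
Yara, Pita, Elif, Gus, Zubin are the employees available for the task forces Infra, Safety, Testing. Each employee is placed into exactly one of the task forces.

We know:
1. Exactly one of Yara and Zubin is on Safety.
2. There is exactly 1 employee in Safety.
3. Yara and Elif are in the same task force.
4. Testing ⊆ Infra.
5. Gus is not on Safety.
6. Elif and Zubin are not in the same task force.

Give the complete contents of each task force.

Infra = {Elif, Gus, Pita, Yara}; Safety = {Zubin}; Testing = {}

From (5): Gus ∉ Safety.
Suppose Yara ∉ Infra: no assignment then satisfies all the clues, so Yara ∈ Infra.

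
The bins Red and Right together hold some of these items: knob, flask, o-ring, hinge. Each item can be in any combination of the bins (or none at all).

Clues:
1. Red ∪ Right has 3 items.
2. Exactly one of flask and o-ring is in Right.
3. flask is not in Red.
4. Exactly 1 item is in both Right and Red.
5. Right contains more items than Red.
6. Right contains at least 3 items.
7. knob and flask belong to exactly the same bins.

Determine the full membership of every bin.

Red = {hinge}; Right = {flask, hinge, knob}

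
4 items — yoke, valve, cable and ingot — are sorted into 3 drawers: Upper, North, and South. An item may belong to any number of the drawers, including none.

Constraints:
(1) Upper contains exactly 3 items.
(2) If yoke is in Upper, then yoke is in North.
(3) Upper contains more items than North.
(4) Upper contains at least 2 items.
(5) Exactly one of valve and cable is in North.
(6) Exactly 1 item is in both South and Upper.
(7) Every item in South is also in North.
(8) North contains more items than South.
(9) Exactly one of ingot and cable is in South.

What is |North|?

2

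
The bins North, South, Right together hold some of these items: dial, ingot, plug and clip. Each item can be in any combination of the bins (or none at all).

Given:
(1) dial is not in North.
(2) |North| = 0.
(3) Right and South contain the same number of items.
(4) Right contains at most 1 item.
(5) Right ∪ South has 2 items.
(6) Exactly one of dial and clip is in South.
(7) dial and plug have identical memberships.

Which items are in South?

South = {clip}

From (1): dial ∉ North.
(2): North already has 0, so the rest are out.
Suppose dial ∈ South: no assignment then satisfies all the clues, so dial ∉ South.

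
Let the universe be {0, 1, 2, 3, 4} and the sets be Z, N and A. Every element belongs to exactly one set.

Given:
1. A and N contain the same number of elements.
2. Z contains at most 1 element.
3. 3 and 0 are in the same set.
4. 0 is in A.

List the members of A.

A = {0, 3}

From (4): 0 ∈ A.
(3): 3 matches 0: 3 ∉ Z.
(3): 3 matches 0: 3 ∉ N.
(3): 3 matches 0: 3 ∈ A.
Suppose 1 ∈ A: no assignment then satisfies all the clues, so 1 ∉ A.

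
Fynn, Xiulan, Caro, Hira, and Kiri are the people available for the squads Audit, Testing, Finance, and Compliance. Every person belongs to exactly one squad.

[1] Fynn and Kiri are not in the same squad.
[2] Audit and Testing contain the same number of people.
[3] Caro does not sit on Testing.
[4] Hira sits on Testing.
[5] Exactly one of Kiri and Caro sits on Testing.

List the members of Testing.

Testing = {Hira, Kiri}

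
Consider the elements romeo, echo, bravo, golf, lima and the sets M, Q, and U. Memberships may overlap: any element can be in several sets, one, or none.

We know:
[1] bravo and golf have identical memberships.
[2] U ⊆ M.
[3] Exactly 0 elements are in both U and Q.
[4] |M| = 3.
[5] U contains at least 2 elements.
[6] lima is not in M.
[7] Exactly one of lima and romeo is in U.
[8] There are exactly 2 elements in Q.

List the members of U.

U = {bravo, golf, romeo}

From (6): lima ∉ M.
(2) contrapositive: lima ∉ U.
(7) (exactly one): romeo ∈ U.
(2) with romeo ∈ U: romeo ∈ M.
Suppose echo ∈ U: no assignment then satisfies all the clues, so echo ∉ U.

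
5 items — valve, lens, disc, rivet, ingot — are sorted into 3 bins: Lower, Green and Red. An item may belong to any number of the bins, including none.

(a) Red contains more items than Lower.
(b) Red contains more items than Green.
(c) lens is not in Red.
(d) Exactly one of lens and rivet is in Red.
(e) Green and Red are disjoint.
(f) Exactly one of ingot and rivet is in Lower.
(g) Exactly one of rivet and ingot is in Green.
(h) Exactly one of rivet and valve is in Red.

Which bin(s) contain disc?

disc: Red

From (c): lens ∉ Red.
(d) (exactly one): rivet ∈ Red.
(e) (disjoint): rivet ∉ Green.
(g) (exactly one): ingot ∈ Green.
(h) (exactly one): valve ∉ Red.
(e) (disjoint): ingot ∉ Red.
Suppose disc ∈ Lower: no assignment then satisfies all the clues, so disc ∉ Lower.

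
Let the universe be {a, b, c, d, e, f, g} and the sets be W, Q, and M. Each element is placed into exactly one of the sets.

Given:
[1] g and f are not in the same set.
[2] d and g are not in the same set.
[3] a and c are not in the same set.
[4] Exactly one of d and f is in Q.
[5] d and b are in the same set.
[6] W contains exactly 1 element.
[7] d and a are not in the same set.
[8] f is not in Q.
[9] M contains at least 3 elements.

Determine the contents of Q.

Q = {b, c, d}

From (8): f ∉ Q.
(4) (exactly one): d ∈ Q.
(5): b matches d: b ∉ W.
(5): b matches d: b ∈ Q.
(7): a ∉ Q.
(2): g ∉ Q.
Suppose c ∉ Q: no assignment then satisfies all the clues, so c ∈ Q.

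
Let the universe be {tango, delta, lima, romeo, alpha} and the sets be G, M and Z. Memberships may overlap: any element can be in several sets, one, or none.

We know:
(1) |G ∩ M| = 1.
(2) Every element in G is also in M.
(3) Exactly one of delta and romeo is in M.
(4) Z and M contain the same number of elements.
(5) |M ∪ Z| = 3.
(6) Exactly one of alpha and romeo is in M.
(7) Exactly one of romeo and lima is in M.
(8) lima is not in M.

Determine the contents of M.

M = {romeo, tango}

From (8): lima ∉ M.
(2) contrapositive: lima ∉ G.
(7) (exactly one): romeo ∈ M.
(3) (exactly one): delta ∉ M.
(6) (exactly one): alpha ∉ M.
(2) contrapositive: delta ∉ G.
(2) contrapositive: alpha ∉ G.
Suppose tango ∉ M: no assignment then satisfies all the clues, so tango ∈ M.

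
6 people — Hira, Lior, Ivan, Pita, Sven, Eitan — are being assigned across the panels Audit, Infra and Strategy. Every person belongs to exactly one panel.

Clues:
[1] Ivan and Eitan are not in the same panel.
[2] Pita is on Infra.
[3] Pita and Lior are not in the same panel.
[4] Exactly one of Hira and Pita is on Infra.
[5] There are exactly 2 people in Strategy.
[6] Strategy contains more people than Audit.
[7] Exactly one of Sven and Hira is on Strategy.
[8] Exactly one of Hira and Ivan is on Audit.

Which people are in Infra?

From (2): Pita ∈ Infra.
(3): Lior ∉ Infra.
(4) (exactly one): Hira ∉ Infra.
Suppose Ivan ∈ Infra: no assignment then satisfies all the clues, so Ivan ∉ Infra.

Infra = {Eitan, Pita, Sven}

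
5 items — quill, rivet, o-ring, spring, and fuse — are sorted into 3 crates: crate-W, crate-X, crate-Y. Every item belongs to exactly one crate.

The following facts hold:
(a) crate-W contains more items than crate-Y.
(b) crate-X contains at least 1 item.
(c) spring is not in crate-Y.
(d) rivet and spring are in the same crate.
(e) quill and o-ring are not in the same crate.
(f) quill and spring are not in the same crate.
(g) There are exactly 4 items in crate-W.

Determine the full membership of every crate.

crate-W = {fuse, o-ring, rivet, spring}; crate-X = {quill}; crate-Y = {}

From (c): spring ∉ crate-Y.
(d): rivet matches spring: rivet ∉ crate-Y.
Suppose quill ∈ crate-W: no assignment then satisfies all the clues, so quill ∉ crate-W.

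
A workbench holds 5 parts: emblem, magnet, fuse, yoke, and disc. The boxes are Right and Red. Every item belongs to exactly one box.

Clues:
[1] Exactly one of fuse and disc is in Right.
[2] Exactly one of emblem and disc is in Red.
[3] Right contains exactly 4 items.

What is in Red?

Red = {disc}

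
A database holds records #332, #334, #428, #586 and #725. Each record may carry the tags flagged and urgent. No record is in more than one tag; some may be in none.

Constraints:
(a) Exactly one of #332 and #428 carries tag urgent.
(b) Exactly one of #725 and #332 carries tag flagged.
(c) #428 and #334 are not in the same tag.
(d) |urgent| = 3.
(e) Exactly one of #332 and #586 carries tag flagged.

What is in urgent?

urgent = {#428, #586, #725}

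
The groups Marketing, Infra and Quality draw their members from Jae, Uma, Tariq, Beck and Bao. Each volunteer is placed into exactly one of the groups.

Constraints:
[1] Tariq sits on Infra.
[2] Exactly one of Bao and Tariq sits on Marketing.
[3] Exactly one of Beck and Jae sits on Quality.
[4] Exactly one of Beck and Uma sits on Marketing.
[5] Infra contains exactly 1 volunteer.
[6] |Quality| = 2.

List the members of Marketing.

Marketing = {Bao, Beck}

From (1): Tariq ∈ Infra.
(2) (exactly one): Bao ∈ Marketing.
(5): Infra already has 1, so the rest are out.
Suppose Jae ∈ Marketing: no assignment then satisfies all the clues, so Jae ∉ Marketing.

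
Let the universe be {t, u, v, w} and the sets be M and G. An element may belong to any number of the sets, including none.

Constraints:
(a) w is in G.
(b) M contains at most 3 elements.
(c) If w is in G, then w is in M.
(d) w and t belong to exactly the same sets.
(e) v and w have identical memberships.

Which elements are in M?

From (a): w ∈ G.
(c): w ∈ M.
(d): t matches w: t ∈ M.
(d): t matches w: t ∈ G.
(e): v matches w: v ∈ M.
(e): v matches w: v ∈ G.
(b): M already has 3, so the rest are out.

M = {t, v, w}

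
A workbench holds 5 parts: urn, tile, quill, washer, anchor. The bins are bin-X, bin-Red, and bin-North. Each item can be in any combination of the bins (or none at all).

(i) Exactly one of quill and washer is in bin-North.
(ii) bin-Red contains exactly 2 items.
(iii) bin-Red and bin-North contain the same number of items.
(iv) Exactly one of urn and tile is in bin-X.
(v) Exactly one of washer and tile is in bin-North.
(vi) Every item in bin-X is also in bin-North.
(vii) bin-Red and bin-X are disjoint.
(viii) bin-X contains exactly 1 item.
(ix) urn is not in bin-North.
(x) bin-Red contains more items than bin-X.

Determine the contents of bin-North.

From (ix): urn ∉ bin-North.
(vi) contrapositive: urn ∉ bin-X.
(iv) (exactly one): tile ∈ bin-X.
(vi) with tile ∈ bin-X: tile ∈ bin-North.
(vii) (disjoint): tile ∉ bin-Red.
(viii): bin-X already has 1, so the rest are out.
(v) (exactly one): washer ∉ bin-North.
(i) (exactly one): quill ∈ bin-North.
Suppose anchor ∈ bin-North: no assignment then satisfies all the clues, so anchor ∉ bin-North.

bin-North = {quill, tile}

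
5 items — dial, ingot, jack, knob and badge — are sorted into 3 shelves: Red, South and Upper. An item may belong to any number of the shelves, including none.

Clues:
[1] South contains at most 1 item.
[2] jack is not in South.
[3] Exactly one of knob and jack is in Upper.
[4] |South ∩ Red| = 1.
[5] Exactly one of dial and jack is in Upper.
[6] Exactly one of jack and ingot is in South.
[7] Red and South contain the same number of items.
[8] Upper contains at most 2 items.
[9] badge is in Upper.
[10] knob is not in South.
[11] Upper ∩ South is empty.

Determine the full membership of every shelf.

Red = {ingot}; South = {ingot}; Upper = {badge, jack}

From (2): jack ∉ South.
From (9): badge ∈ Upper.
From (10): knob ∉ South.
(6) (exactly one): ingot ∈ South.
(11) (disjoint): ingot ∉ Upper.
(11) (disjoint): badge ∉ South.
(1): South already has 1, so the rest are out.
Suppose dial ∈ Red: no assignment then satisfies all the clues, so dial ∉ Red.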